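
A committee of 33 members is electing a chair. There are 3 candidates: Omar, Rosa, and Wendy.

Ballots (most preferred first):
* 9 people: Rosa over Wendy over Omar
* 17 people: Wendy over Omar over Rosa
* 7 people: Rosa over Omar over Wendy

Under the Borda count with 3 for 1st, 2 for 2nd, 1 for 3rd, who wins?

Omar: 9×1 + 17×2 + 7×2 = 57
Rosa: 9×3 + 17×1 + 7×3 = 65
Wendy: 9×2 + 17×3 + 7×1 = 76

Wendy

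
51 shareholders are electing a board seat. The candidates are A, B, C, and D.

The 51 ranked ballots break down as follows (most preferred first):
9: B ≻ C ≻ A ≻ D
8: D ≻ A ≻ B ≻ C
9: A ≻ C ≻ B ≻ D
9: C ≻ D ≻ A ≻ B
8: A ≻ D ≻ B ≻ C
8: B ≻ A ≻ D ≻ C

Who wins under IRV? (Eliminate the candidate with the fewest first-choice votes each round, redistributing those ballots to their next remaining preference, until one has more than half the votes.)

Round 1: A 17, B 17, C 9, D 8. D eliminated.
Round 2: A 25, B 17, C 9. C eliminated.
Round 3: A 34, B 17. A has a majority (≥26).

A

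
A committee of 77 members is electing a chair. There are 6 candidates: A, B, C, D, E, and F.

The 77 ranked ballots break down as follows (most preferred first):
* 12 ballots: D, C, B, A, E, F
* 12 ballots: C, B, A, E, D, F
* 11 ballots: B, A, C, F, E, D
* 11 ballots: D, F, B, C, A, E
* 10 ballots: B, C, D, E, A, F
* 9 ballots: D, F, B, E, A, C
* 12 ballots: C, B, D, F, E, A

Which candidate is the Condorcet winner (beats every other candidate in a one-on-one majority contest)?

B

B vs A: 77–0
B vs C: 41–36
B vs D: 45–32
B vs E: 77–0
B vs F: 57–20
B beats every other candidate.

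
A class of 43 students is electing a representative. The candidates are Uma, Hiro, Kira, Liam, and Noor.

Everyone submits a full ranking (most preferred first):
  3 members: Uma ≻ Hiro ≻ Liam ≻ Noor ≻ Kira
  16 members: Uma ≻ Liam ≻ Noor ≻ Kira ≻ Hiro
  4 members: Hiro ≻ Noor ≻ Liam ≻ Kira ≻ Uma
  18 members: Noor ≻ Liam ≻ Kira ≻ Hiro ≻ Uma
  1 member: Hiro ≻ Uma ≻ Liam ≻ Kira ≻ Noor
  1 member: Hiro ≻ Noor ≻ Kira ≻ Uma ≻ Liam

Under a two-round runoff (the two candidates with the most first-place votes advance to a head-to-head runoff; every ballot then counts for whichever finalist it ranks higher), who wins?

Round 1 first-place votes: Uma 19, Hiro 6, Kira 0, Liam 0, Noor 18. Uma and Noor advance.
Runoff: Uma is ranked above Noor on 20 ballots, Noor above Uma on 23.

Noor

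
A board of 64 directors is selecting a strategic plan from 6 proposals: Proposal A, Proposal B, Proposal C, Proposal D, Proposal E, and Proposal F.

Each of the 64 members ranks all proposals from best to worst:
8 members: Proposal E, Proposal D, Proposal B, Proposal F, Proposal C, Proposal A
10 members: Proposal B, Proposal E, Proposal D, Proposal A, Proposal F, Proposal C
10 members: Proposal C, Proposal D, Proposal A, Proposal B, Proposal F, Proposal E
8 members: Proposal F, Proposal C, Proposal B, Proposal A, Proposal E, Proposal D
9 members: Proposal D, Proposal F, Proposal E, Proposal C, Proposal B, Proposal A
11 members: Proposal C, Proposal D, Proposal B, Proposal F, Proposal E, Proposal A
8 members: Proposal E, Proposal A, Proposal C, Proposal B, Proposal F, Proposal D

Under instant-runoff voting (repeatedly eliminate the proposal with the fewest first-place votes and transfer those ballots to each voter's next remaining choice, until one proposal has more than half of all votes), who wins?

Proposal E

Round 1: Proposal A 0, Proposal B 10, Proposal C 21, Proposal D 9, Proposal E 16, Proposal F 8. Proposal A eliminated.
Round 2: Proposal B 10, Proposal C 21, Proposal D 9, Proposal E 16, Proposal F 8. Proposal F eliminated.
Round 3: Proposal B 10, Proposal C 29, Proposal D 9, Proposal E 16. Proposal D eliminated.
Round 4: Proposal B 10, Proposal C 29, Proposal E 25. Proposal B eliminated.
Round 5: Proposal C 29, Proposal E 35. Proposal E has a majority (≥33).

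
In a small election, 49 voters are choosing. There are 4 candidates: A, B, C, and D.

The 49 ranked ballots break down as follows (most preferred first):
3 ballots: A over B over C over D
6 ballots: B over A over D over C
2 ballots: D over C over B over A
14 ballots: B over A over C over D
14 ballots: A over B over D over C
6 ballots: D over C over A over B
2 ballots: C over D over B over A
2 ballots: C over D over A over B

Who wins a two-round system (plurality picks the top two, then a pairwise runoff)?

A

Round 1 first-place votes: A 17, B 20, C 4, D 8. B and A advance.
Runoff: B is ranked above A on 24 ballots, A above B on 25.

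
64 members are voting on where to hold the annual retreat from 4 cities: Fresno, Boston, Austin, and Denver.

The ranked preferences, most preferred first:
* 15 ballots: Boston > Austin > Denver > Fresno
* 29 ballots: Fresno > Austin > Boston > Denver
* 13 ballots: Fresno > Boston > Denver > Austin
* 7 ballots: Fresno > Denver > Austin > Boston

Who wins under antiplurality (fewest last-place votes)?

Last-place votes: Fresno 15, Boston 7, Austin 13, Denver 29.

Boston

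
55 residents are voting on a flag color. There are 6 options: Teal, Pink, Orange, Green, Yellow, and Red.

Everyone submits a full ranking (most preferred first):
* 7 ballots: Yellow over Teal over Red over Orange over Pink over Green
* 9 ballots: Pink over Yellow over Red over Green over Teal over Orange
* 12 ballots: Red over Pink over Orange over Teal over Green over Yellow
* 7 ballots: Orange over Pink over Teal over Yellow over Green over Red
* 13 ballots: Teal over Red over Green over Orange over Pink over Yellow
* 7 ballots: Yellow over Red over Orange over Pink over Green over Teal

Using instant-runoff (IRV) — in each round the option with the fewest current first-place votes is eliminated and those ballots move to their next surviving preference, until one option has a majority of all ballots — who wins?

Round 1: Teal 13, Pink 9, Orange 7, Green 0, Yellow 14, Red 12. Green eliminated.
Round 2: Teal 13, Pink 9, Orange 7, Yellow 14, Red 12. Orange eliminated.
Round 3: Teal 13, Pink 16, Yellow 14, Red 12. Red eliminated.
Round 4: Teal 13, Pink 28, Yellow 14. Pink has a majority (≥28).

Pink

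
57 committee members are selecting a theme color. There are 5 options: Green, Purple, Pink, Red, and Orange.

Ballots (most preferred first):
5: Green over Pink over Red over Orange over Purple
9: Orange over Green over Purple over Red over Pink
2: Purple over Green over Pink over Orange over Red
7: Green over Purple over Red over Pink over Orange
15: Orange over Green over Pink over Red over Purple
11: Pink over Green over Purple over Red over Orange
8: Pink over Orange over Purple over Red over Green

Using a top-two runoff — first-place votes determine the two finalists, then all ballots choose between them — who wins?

Round 1 first-place votes: Green 12, Purple 2, Pink 19, Red 0, Orange 24. Orange and Pink advance.
Runoff: Orange is ranked above Pink on 24 ballots, Pink above Orange on 33.

Pink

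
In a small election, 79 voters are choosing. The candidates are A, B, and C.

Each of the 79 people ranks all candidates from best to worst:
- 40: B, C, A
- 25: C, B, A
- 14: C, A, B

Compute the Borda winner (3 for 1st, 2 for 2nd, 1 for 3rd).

C

A: 40×1 + 25×1 + 14×2 = 93
B: 40×3 + 25×2 + 14×1 = 184
C: 40×2 + 25×3 + 14×3 = 197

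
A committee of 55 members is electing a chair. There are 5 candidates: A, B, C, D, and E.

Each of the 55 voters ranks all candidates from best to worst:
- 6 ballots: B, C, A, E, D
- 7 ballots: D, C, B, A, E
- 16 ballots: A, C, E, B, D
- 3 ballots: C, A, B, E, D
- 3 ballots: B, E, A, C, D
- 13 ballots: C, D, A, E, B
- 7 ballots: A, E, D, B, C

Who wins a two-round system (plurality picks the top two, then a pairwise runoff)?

Round 1 first-place votes: A 23, B 9, C 16, D 7, E 0. A and C advance.
Runoff: A is ranked above C on 26 ballots, C above A on 29.

C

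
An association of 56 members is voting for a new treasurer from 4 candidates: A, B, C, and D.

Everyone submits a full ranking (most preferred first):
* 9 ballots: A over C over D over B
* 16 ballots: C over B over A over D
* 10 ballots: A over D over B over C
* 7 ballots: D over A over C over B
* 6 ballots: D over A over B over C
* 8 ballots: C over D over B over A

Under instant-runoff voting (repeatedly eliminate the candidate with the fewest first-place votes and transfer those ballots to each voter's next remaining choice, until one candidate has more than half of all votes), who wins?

Round 1: A 19, B 0, C 24, D 13. B eliminated.
Round 2: A 19, C 24, D 13. D eliminated.
Round 3: A 32, C 24. A has a majority (≥29).

A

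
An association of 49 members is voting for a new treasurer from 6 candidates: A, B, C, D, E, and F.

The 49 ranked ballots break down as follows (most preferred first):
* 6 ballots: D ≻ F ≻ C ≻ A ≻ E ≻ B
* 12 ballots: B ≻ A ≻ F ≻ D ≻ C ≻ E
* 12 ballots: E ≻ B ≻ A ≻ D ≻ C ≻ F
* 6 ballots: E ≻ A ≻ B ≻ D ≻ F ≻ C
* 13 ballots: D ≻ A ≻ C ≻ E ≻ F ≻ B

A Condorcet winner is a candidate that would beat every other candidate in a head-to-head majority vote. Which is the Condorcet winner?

A

A vs B: 25–24
A vs C: 43–6
A vs D: 30–19
A vs E: 31–18
A vs F: 43–6
A beats every other candidate.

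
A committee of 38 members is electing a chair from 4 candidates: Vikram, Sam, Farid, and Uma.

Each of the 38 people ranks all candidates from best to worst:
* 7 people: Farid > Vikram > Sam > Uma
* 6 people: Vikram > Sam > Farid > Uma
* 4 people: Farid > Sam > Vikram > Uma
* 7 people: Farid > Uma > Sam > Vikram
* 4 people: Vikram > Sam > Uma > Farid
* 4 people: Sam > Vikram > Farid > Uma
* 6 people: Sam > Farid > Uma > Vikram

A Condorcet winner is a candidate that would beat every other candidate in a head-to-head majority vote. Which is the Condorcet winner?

Sam vs Vikram: 21–17
Sam vs Farid: 20–18
Sam vs Uma: 31–7
Sam beats every other candidate.

Sam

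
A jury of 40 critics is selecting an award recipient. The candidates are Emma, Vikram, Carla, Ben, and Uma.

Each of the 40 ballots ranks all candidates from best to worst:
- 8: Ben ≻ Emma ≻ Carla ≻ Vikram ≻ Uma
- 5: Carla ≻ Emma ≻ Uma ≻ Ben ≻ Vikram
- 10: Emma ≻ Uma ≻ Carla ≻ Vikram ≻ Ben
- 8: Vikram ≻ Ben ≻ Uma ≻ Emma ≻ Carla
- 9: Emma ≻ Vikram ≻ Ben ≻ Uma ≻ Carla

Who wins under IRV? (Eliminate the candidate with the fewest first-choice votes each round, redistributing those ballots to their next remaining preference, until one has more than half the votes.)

Emma

Round 1: Emma 19, Vikram 8, Carla 5, Ben 8, Uma 0. Uma eliminated.
Round 2: Emma 19, Vikram 8, Carla 5, Ben 8. Carla eliminated.
Round 3: Emma 24, Vikram 8, Ben 8. Emma has a majority (≥21).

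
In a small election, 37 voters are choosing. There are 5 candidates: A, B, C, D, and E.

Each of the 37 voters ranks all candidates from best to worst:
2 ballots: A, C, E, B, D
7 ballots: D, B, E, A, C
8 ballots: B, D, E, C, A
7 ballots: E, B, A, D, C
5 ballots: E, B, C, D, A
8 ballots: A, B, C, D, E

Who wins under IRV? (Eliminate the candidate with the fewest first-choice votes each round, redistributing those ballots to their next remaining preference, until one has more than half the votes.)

B

Round 1: A 10, B 8, C 0, D 7, E 12. C eliminated.
Round 2: A 10, B 8, D 7, E 12. D eliminated.
Round 3: A 10, B 15, E 12. A eliminated.
Round 4: B 23, E 14. B has a majority (≥19).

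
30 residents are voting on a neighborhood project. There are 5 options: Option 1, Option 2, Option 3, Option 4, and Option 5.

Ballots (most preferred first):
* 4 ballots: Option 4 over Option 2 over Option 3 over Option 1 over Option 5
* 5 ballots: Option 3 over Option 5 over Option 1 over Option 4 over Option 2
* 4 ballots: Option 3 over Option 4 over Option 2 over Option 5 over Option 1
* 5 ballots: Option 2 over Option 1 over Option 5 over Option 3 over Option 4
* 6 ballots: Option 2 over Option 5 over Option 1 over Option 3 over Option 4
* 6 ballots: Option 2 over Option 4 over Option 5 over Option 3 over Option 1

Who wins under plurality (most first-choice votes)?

First-place votes: Option 1 0, Option 2 17, Option 3 9, Option 4 4, Option 5 0.

Option 2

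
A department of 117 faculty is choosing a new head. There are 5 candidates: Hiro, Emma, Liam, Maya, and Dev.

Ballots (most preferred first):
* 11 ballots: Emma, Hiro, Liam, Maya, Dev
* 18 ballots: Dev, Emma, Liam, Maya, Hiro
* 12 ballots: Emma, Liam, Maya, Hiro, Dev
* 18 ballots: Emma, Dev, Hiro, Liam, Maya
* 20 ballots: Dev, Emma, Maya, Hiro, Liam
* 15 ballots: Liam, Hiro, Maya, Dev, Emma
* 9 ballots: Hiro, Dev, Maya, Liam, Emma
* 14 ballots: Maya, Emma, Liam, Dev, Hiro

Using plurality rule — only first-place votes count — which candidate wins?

Emma

First-place votes: Hiro 9, Emma 41, Liam 15, Maya 14, Dev 38.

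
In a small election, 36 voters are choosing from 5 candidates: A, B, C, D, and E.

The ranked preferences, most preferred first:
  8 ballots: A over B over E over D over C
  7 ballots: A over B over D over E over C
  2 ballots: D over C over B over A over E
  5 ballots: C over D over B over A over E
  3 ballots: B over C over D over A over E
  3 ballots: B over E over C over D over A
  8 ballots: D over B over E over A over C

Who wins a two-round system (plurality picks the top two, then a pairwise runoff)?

D

Round 1 first-place votes: A 15, B 6, C 5, D 10, E 0. A and D advance.
Runoff: A is ranked above D on 15 ballots, D above A on 21.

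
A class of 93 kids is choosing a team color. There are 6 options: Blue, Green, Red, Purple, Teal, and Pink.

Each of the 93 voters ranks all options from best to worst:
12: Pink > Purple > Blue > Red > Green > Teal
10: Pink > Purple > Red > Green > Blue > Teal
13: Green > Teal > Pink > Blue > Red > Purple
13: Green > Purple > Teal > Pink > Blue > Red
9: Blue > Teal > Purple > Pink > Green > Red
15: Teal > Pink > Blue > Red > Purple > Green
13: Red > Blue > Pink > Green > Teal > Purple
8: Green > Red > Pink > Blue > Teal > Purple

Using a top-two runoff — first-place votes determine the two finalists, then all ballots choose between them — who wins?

Round 1 first-place votes: Blue 9, Green 34, Red 13, Purple 0, Teal 15, Pink 22. Green and Pink advance.
Runoff: Green is ranked above Pink on 34 ballots, Pink above Green on 59.

Pink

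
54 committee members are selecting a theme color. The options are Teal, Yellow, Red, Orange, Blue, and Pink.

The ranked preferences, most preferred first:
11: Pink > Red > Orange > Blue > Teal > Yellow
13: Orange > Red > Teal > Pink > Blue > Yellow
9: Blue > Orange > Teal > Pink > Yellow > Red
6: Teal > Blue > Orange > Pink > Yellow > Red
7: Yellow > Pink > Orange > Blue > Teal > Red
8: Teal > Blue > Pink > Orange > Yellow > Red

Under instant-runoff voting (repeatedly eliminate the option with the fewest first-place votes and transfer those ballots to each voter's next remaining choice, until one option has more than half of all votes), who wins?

Round 1: Teal 14, Yellow 7, Red 0, Orange 13, Blue 9, Pink 11. Red eliminated.
Round 2: Teal 14, Yellow 7, Orange 13, Blue 9, Pink 11. Yellow eliminated.
Round 3: Teal 14, Orange 13, Blue 9, Pink 18. Blue eliminated.
Round 4: Teal 14, Orange 22, Pink 18. Teal eliminated.
Round 5: Orange 28, Pink 26. Orange has a majority (≥28).

Orange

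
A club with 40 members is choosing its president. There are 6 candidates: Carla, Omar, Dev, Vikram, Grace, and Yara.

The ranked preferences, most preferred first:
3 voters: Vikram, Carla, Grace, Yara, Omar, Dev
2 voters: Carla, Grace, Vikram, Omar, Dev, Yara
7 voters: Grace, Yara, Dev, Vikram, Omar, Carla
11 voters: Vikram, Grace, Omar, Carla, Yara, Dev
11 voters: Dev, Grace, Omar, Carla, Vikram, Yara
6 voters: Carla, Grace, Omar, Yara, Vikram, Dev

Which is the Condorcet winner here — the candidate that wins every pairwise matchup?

Grace vs Carla: 29–11
Grace vs Omar: 40–0
Grace vs Dev: 29–11
Grace vs Vikram: 26–14
Grace vs Yara: 40–0
Grace beats every other candidate.

Grace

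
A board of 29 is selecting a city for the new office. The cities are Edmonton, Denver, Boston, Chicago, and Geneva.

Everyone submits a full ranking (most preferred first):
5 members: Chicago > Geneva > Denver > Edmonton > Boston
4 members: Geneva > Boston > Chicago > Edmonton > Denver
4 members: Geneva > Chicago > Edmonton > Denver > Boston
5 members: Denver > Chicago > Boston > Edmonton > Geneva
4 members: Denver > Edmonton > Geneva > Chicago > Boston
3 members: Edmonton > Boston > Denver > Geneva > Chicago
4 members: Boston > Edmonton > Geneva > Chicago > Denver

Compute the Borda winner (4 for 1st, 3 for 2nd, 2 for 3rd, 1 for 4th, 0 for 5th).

Edmonton: 5×1 + 4×1 + 4×2 + 5×1 + 4×3 + 3×4 + 4×3 = 58
Denver: 5×2 + 4×0 + 4×1 + 5×4 + 4×4 + 3×2 + 4×0 = 56
Boston: 5×0 + 4×3 + 4×0 + 5×2 + 4×0 + 3×3 + 4×4 = 47
Chicago: 5×4 + 4×2 + 4×3 + 5×3 + 4×1 + 3×0 + 4×1 = 63
Geneva: 5×3 + 4×4 + 4×4 + 5×0 + 4×2 + 3×1 + 4×2 = 66

Geneva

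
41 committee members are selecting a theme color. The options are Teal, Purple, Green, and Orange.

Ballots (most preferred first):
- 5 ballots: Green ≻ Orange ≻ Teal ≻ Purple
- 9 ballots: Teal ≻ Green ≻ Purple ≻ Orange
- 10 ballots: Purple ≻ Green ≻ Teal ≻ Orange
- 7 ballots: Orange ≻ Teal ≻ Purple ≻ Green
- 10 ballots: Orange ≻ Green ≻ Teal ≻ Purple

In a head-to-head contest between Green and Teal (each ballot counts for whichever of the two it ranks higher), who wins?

Green is ranked above Teal on 25 ballots; Teal above Green on 16.

Green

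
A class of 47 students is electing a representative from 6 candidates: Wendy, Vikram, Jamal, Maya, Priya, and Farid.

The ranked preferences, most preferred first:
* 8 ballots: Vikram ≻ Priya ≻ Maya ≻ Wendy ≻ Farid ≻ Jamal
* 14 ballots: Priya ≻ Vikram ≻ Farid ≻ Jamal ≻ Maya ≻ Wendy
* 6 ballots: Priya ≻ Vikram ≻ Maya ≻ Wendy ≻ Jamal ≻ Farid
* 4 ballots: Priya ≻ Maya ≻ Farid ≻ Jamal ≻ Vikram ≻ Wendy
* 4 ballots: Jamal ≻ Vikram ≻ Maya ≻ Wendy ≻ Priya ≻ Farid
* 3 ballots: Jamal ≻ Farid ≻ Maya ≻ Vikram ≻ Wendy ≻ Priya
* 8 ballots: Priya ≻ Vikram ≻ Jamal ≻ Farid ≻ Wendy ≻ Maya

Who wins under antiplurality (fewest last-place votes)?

Last-place votes: Wendy 18, Vikram 0, Jamal 8, Maya 8, Priya 3, Farid 10.

Vikram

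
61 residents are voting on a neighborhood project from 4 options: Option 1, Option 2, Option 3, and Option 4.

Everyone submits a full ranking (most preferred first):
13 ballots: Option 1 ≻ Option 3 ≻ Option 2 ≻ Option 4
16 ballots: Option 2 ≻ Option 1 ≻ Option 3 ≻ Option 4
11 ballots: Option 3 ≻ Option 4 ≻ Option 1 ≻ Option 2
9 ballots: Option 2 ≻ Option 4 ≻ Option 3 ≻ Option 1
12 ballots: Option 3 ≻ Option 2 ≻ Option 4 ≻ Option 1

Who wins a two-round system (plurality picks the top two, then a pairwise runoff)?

Option 3

Round 1 first-place votes: Option 1 13, Option 2 25, Option 3 23, Option 4 0. Option 2 and Option 3 advance.
Runoff: Option 2 is ranked above Option 3 on 25 ballots, Option 3 above Option 2 on 36.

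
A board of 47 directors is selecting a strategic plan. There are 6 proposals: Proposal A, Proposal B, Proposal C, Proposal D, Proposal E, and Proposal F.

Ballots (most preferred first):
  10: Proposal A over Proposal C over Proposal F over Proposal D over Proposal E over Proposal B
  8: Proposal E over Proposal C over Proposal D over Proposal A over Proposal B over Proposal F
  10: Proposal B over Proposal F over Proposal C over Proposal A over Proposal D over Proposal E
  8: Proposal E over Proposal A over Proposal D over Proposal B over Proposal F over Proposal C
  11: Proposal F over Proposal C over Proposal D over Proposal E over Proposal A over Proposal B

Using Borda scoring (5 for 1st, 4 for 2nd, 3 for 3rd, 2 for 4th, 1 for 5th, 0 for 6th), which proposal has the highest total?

Proposal A: 10×5 + 8×2 + 10×2 + 8×4 + 11×1 = 129
Proposal B: 10×0 + 8×1 + 10×5 + 8×2 + 11×0 = 74
Proposal C: 10×4 + 8×4 + 10×3 + 8×0 + 11×4 = 146
Proposal D: 10×2 + 8×3 + 10×1 + 8×3 + 11×3 = 111
Proposal E: 10×1 + 8×5 + 10×0 + 8×5 + 11×2 = 112
Proposal F: 10×3 + 8×0 + 10×4 + 8×1 + 11×5 = 133

Proposal C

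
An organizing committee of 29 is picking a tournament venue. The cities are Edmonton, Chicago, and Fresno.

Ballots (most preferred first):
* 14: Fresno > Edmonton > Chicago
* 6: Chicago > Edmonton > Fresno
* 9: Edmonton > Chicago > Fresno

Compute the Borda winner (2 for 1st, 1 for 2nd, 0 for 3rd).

Edmonton: 14×1 + 6×1 + 9×2 = 38
Chicago: 14×0 + 6×2 + 9×1 = 21
Fresno: 14×2 + 6×0 + 9×0 = 28

Edmonton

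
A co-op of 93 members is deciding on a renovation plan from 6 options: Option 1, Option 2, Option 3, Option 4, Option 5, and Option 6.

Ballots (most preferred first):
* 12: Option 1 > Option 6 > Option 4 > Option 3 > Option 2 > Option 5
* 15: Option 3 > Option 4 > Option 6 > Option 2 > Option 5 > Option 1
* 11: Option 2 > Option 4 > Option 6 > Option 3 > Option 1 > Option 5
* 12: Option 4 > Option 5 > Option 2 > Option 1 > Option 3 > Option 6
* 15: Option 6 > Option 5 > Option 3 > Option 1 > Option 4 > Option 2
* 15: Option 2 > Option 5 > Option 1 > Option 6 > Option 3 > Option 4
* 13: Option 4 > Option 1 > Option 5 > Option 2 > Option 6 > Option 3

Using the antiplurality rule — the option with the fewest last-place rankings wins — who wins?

Last-place votes: Option 1 15, Option 2 15, Option 3 13, Option 4 15, Option 5 23, Option 6 12.

Option 6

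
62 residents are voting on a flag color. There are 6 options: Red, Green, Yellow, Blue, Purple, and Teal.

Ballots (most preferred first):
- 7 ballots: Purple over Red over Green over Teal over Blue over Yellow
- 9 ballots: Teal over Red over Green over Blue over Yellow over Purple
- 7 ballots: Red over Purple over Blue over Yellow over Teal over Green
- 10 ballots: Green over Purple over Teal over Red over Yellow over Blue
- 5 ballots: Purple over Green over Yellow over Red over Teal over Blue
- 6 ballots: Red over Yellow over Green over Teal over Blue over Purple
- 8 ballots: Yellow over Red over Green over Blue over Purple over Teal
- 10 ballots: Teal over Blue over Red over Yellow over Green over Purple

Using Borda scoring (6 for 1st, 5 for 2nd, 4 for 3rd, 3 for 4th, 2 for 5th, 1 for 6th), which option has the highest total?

Red

Red: 7×5 + 9×5 + 7×6 + 10×3 + 5×3 + 6×6 + 8×5 + 10×4 = 283
Green: 7×4 + 9×4 + 7×1 + 10×6 + 5×5 + 6×4 + 8×4 + 10×2 = 232
Yellow: 7×1 + 9×2 + 7×3 + 10×2 + 5×4 + 6×5 + 8×6 + 10×3 = 194
Blue: 7×2 + 9×3 + 7×4 + 10×1 + 5×1 + 6×2 + 8×3 + 10×5 = 170
Purple: 7×6 + 9×1 + 7×5 + 10×5 + 5×6 + 6×1 + 8×2 + 10×1 = 198
Teal: 7×3 + 9×6 + 7×2 + 10×4 + 5×2 + 6×3 + 8×1 + 10×6 = 225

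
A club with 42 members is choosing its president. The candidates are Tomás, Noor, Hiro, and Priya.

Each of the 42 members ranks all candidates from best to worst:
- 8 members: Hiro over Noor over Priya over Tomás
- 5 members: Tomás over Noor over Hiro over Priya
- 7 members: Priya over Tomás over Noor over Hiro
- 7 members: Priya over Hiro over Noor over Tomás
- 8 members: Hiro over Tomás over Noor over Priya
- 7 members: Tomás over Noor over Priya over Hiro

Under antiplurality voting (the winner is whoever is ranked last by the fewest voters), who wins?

Noor

Last-place votes: Tomás 15, Noor 0, Hiro 14, Priya 13.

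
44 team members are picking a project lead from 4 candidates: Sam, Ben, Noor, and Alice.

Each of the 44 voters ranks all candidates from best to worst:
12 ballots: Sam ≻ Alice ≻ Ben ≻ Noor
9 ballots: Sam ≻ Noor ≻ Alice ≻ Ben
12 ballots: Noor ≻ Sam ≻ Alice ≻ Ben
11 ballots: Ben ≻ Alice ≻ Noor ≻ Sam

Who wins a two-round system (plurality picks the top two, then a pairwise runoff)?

Noor

Round 1 first-place votes: Sam 21, Ben 11, Noor 12, Alice 0. Sam and Noor advance.
Runoff: Sam is ranked above Noor on 21 ballots, Noor above Sam on 23.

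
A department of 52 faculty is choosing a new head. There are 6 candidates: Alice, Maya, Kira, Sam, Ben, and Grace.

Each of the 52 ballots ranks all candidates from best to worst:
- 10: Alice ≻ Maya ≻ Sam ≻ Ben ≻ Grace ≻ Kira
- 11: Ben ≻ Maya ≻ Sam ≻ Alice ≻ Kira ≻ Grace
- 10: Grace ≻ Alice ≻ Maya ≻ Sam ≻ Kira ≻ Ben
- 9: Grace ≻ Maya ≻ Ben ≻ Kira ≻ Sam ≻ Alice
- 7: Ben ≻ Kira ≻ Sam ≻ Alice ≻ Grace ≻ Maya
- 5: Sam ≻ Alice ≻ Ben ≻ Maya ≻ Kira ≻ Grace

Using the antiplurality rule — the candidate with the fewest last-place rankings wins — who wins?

Last-place votes: Alice 9, Maya 7, Kira 10, Sam 0, Ben 10, Grace 16.

Sam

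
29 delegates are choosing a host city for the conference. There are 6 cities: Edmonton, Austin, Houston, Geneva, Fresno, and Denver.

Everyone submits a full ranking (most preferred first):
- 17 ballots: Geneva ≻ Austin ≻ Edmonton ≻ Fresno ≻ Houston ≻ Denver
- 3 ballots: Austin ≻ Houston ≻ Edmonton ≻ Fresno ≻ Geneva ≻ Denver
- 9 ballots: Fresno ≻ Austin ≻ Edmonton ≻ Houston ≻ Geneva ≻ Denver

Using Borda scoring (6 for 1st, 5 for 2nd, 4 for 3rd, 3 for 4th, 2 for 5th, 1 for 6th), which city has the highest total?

Austin

Edmonton: 17×4 + 3×4 + 9×4 = 116
Austin: 17×5 + 3×6 + 9×5 = 148
Houston: 17×2 + 3×5 + 9×3 = 76
Geneva: 17×6 + 3×2 + 9×2 = 126
Fresno: 17×3 + 3×3 + 9×6 = 114
Denver: 17×1 + 3×1 + 9×1 = 29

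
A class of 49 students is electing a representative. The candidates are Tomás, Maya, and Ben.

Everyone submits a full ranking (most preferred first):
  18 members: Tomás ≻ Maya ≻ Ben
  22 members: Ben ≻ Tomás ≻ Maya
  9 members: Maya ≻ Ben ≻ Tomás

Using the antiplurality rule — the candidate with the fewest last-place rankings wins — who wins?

Last-place votes: Tomás 9, Maya 22, Ben 18.

Tomás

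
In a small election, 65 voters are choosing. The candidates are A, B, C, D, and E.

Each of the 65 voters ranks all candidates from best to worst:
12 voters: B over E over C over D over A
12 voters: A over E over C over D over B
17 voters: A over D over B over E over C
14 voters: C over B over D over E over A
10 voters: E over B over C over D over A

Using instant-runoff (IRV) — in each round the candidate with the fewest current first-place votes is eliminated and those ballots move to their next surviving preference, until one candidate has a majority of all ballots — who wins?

Round 1: A 29, B 12, C 14, D 0, E 10. D eliminated.
Round 2: A 29, B 12, C 14, E 10. E eliminated.
Round 3: A 29, B 22, C 14. C eliminated.
Round 4: A 29, B 36. B has a majority (≥33).

B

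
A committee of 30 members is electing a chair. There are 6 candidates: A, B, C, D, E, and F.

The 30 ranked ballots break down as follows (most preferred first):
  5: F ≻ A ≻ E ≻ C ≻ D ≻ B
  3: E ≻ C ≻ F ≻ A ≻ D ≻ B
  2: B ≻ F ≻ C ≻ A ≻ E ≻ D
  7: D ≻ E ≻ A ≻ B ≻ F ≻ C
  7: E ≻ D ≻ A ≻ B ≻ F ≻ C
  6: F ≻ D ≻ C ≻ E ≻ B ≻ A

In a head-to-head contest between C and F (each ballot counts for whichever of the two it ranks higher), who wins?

F

C is ranked above F on 3 ballots; F above C on 27.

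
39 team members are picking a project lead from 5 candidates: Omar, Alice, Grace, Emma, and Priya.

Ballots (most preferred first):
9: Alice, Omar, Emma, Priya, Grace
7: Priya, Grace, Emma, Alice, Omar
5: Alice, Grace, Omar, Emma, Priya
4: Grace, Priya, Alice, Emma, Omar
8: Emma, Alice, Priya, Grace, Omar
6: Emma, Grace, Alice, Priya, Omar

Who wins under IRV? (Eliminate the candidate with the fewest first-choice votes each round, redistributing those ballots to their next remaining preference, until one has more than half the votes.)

Round 1: Omar 0, Alice 14, Grace 4, Emma 14, Priya 7. Omar eliminated.
Round 2: Alice 14, Grace 4, Emma 14, Priya 7. Grace eliminated.
Round 3: Alice 14, Emma 14, Priya 11. Priya eliminated.
Round 4: Alice 18, Emma 21. Emma has a majority (≥20).

Emma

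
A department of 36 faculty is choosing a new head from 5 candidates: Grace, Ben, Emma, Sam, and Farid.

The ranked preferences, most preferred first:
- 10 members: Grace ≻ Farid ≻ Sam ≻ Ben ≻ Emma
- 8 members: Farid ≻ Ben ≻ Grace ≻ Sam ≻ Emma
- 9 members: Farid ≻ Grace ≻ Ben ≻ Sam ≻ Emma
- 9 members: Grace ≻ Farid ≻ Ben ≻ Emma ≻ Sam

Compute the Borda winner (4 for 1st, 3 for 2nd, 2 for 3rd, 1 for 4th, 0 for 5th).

Grace: 10×4 + 8×2 + 9×3 + 9×4 = 119
Ben: 10×1 + 8×3 + 9×2 + 9×2 = 70
Emma: 10×0 + 8×0 + 9×0 + 9×1 = 9
Sam: 10×2 + 8×1 + 9×1 + 9×0 = 37
Farid: 10×3 + 8×4 + 9×4 + 9×3 = 125

Farid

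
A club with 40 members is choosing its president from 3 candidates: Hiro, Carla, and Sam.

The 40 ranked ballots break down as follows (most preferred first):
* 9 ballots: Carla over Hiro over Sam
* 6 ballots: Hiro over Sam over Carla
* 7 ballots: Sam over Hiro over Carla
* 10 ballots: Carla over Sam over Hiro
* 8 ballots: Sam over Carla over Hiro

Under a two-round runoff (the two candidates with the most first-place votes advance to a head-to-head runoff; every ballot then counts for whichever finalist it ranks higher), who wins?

Sam

Round 1 first-place votes: Hiro 6, Carla 19, Sam 15. Carla and Sam advance.
Runoff: Carla is ranked above Sam on 19 ballots, Sam above Carla on 21.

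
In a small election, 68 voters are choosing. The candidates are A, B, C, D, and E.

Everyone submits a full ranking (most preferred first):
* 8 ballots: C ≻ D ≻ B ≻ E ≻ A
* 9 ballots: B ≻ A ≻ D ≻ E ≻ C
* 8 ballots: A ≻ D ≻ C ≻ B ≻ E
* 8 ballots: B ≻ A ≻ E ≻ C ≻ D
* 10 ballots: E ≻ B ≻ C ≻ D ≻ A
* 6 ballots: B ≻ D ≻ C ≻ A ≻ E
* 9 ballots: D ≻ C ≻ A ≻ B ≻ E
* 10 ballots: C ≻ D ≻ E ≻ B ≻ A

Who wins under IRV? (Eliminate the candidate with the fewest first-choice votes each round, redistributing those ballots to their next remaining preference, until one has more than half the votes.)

Round 1: A 8, B 23, C 18, D 9, E 10. A eliminated.
Round 2: B 23, C 18, D 17, E 10. E eliminated.
Round 3: B 33, C 18, D 17. D eliminated.
Round 4: B 33, C 35. C has a majority (≥35).

C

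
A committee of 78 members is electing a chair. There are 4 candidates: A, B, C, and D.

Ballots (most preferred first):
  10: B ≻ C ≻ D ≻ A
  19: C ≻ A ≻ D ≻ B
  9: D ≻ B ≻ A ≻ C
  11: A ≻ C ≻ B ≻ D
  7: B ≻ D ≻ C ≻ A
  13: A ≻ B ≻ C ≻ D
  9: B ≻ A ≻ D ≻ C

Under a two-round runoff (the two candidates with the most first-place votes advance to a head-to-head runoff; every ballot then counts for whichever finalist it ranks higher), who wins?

A

Round 1 first-place votes: A 24, B 26, C 19, D 9. B and A advance.
Runoff: B is ranked above A on 35 ballots, A above B on 43.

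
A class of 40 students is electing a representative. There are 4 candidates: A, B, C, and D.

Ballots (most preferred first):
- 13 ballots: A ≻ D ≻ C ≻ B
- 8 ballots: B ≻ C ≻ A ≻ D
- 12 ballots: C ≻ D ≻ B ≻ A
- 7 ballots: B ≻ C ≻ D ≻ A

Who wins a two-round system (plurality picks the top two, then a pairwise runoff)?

Round 1 first-place votes: A 13, B 15, C 12, D 0. B and A advance.
Runoff: B is ranked above A on 27 ballots, A above B on 13.

B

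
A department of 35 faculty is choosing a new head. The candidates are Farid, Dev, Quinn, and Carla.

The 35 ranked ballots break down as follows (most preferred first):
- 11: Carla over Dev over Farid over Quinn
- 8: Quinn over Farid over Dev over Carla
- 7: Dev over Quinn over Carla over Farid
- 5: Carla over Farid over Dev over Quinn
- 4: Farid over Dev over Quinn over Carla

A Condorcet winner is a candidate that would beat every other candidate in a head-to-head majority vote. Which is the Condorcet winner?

Dev vs Farid: 18–17
Dev vs Quinn: 27–8
Dev vs Carla: 19–16
Dev beats every other candidate.

Dev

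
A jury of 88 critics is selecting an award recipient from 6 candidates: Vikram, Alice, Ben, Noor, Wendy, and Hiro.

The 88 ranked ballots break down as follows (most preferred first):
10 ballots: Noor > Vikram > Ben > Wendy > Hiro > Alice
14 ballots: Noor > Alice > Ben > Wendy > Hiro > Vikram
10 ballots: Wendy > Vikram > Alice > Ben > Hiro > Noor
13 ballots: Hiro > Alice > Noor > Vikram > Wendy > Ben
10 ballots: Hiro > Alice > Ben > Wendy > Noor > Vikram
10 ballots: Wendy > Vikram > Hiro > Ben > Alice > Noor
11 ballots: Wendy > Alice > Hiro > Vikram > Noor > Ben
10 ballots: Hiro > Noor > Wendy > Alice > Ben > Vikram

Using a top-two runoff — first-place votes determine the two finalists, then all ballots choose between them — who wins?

Wendy

Round 1 first-place votes: Vikram 0, Alice 0, Ben 0, Noor 24, Wendy 31, Hiro 33. Hiro and Wendy advance.
Runoff: Hiro is ranked above Wendy on 33 ballots, Wendy above Hiro on 55.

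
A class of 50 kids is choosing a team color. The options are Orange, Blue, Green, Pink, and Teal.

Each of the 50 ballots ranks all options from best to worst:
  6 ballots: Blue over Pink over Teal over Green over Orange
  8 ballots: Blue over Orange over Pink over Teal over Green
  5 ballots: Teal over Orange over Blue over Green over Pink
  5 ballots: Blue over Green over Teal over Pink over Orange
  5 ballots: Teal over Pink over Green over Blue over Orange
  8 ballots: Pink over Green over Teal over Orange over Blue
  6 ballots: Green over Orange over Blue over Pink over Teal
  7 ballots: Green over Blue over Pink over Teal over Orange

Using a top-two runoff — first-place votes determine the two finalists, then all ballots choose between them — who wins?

Green

Round 1 first-place votes: Orange 0, Blue 19, Green 13, Pink 8, Teal 10. Blue and Green advance.
Runoff: Blue is ranked above Green on 24 ballots, Green above Blue on 26.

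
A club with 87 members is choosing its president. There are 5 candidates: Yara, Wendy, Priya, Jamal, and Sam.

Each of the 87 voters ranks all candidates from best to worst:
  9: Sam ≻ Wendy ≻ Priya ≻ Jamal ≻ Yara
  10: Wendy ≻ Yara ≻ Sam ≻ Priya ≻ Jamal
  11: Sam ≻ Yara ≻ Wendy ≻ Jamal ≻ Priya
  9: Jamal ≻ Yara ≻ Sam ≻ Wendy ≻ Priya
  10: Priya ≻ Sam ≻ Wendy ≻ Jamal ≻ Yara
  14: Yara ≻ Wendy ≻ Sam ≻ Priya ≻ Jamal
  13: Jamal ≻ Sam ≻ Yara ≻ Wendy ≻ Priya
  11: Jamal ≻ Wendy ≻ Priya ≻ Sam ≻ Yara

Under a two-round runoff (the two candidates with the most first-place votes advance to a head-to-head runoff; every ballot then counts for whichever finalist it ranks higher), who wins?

Round 1 first-place votes: Yara 14, Wendy 10, Priya 10, Jamal 33, Sam 20. Jamal and Sam advance.
Runoff: Jamal is ranked above Sam on 33 ballots, Sam above Jamal on 54.

Sam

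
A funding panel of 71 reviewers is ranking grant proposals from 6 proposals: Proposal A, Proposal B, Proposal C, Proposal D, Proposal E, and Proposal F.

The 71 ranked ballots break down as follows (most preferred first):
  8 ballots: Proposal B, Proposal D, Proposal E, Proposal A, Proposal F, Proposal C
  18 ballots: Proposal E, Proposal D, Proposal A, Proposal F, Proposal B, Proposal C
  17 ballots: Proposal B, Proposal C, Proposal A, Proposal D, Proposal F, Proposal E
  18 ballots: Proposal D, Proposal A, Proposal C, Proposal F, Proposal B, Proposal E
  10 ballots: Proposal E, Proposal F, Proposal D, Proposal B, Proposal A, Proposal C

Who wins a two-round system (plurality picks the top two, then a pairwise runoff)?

Proposal B

Round 1 first-place votes: Proposal A 0, Proposal B 25, Proposal C 0, Proposal D 18, Proposal E 28, Proposal F 0. Proposal E and Proposal B advance.
Runoff: Proposal E is ranked above Proposal B on 28 ballots, Proposal B above Proposal E on 43.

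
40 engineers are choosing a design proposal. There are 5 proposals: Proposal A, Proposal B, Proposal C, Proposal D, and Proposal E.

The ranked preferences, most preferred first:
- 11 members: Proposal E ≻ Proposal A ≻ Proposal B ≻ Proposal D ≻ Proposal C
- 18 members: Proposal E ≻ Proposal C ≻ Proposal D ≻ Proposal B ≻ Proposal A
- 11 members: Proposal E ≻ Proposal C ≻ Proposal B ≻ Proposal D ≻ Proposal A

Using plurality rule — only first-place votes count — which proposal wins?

First-place votes: Proposal A 0, Proposal B 0, Proposal C 0, Proposal D 0, Proposal E 40.

Proposal E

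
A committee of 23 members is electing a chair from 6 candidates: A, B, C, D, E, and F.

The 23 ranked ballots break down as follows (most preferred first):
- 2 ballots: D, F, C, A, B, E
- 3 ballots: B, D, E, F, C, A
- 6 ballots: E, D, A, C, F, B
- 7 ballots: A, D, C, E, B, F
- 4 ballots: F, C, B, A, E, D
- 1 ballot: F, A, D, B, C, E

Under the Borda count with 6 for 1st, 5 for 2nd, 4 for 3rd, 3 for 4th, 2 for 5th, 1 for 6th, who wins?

A: 2×3 + 3×1 + 6×4 + 7×6 + 4×3 + 1×5 = 92
B: 2×2 + 3×6 + 6×1 + 7×2 + 4×4 + 1×3 = 61
C: 2×4 + 3×2 + 6×3 + 7×4 + 4×5 + 1×2 = 82
D: 2×6 + 3×5 + 6×5 + 7×5 + 4×1 + 1×4 = 100
E: 2×1 + 3×4 + 6×6 + 7×3 + 4×2 + 1×1 = 80
F: 2×5 + 3×3 + 6×2 + 7×1 + 4×6 + 1×6 = 68

D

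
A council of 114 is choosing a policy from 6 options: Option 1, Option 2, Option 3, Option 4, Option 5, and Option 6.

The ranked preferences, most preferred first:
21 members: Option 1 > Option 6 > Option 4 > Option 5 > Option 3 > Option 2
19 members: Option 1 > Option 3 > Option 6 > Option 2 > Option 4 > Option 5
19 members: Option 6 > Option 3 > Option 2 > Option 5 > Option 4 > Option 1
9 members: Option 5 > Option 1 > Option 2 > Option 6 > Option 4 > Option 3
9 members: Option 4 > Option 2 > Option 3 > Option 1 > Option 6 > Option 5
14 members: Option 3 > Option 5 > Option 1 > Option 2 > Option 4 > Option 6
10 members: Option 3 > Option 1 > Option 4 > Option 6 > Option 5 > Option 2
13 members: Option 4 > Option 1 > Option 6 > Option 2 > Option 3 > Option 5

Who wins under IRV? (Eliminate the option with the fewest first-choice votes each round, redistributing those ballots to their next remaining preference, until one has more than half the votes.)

Round 1: Option 1 40, Option 2 0, Option 3 24, Option 4 22, Option 5 9, Option 6 19. Option 2 eliminated.
Round 2: Option 1 40, Option 3 24, Option 4 22, Option 5 9, Option 6 19. Option 5 eliminated.
Round 3: Option 1 49, Option 3 24, Option 4 22, Option 6 19. Option 6 eliminated.
Round 4: Option 1 49, Option 3 43, Option 4 22. Option 4 eliminated.
Round 5: Option 1 62, Option 3 52. Option 1 has a majority (≥58).

Option 1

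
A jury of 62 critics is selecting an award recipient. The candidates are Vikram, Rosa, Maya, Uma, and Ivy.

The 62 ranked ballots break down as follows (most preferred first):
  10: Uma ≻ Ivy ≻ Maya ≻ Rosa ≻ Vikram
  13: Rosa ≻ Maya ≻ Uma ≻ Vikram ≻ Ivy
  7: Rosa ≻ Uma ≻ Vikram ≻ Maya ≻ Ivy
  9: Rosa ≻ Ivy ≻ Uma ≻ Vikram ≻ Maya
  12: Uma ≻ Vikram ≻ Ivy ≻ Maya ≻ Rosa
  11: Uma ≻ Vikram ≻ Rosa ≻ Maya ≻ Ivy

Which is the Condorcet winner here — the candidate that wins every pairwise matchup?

Uma

Uma vs Vikram: 62–0
Uma vs Rosa: 33–29
Uma vs Maya: 49–13
Uma vs Ivy: 53–9
Uma beats every other candidate.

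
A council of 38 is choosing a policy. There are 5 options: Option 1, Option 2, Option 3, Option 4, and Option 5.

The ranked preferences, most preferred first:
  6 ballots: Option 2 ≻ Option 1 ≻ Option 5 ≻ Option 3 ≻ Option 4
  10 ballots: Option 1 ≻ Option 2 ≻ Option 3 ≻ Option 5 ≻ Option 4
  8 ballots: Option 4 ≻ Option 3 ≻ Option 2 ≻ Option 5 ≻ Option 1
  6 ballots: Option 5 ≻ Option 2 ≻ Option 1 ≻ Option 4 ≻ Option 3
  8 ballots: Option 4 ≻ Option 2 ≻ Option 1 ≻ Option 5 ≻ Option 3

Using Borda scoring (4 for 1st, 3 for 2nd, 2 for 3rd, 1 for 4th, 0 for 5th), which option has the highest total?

Option 2

Option 1: 6×3 + 10×4 + 8×0 + 6×2 + 8×2 = 86
Option 2: 6×4 + 10×3 + 8×2 + 6×3 + 8×3 = 112
Option 3: 6×1 + 10×2 + 8×3 + 6×0 + 8×0 = 50
Option 4: 6×0 + 10×0 + 8×4 + 6×1 + 8×4 = 70
Option 5: 6×2 + 10×1 + 8×1 + 6×4 + 8×1 = 62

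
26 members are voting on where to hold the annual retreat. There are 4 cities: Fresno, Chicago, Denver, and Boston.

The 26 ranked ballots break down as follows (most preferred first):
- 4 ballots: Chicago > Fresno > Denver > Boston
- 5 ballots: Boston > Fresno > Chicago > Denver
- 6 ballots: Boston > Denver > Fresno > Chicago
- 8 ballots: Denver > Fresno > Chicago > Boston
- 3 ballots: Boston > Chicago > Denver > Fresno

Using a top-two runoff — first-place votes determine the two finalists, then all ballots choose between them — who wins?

Boston

Round 1 first-place votes: Fresno 0, Chicago 4, Denver 8, Boston 14. Boston and Denver advance.
Runoff: Boston is ranked above Denver on 14 ballots, Denver above Boston on 12.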